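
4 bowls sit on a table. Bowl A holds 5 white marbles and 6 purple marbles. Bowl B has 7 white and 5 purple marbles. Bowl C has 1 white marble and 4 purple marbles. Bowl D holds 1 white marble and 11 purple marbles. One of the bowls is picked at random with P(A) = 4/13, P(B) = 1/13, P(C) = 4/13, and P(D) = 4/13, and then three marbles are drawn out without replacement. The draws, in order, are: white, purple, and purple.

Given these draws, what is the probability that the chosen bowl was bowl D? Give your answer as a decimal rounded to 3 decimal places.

Compute the likelihood of the observed sequence for each case: P(data | bowl A) = (5/11)(6/10)(5/9) = 0.15152; P(data | bowl B) = (7/12)(5/11)(4/10) = 0.10606; P(data | bowl C) = (1/5)(4/4)(3/3) = 0.2; P(data | bowl D) = (1/12)(11/11)(10/10) = 0.083333.
The prior-weighted likelihoods are 4/13 · 0.15152 = 0.04662, 1/13 · 0.10606 = 0.0081585, 4/13 · 0.2 = 0.061538, 4/13 · 0.083333 = 0.025641; with total 0.14196.
Therefore the posterior P(bowl D | data) = (0.025641) / (0.14196) = 0.18062.

0.181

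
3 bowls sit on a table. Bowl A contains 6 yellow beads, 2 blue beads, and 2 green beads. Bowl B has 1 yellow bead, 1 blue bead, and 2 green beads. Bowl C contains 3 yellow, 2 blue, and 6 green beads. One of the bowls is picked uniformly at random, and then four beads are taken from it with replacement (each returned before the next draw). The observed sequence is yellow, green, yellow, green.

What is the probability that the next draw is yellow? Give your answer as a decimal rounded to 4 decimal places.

0.3563

Under each hypothesis, the probability of the observed sequence is: P(data | bowl A) = (6/10)(2/10)(6/10)(2/10) = 0.0144; P(data | bowl B) = (1/4)(2/4)(1/4)(2/4) = 0.015625; P(data | bowl C) = (3/11)(6/11)(3/11)(6/11) = 0.02213.
Multiplying each by its prior: 1/3 · 0.0144 = 0.0048, 1/3 · 0.015625 = 0.0052083, 1/3 · 0.02213 = 0.0073765; summing to 0.017385.
Dividing through by the total gives posterior P(bowl A | data) = 0.2761, P(bowl B | data) = 0.29959, P(bowl C | data) = 0.42431.
Averaging over the posterior, P(yellow next | data) = (3/5)(0.2761) + (1/4)(0.29959) + (3/11)(0.42431) = 0.35628.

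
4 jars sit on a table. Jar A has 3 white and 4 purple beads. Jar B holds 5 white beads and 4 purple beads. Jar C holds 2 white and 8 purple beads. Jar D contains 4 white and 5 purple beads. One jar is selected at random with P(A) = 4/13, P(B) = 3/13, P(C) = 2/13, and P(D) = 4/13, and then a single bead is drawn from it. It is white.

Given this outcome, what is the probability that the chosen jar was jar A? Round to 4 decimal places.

Compute the likelihood of this draw for each case: P(data | jar A) = (3/7) = 0.42857; P(data | jar B) = (5/9) = 0.55556; P(data | jar C) = (2/10) = 0.2; P(data | jar D) = (4/9) = 0.44444.
The prior-weighted likelihoods are 4/13 · 0.42857 = 0.13187, 3/13 · 0.55556 = 0.12821, 2/13 · 0.2 = 0.030769, 4/13 · 0.44444 = 0.13675; summing to 0.42759.
So P(jar A | data) = (0.13187) / (0.42759) = 0.3084.

0.3084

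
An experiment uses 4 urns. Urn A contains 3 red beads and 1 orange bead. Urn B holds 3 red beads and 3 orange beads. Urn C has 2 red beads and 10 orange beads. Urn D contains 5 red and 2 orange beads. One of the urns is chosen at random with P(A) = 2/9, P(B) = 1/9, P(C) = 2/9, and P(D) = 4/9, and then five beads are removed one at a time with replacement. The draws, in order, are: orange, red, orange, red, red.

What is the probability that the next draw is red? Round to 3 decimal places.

Under each hypothesis, the probability of the observed sequence is: P(data | urn A) = (1/4)(3/4)(1/4)(3/4)(3/4) = 0.026367; P(data | urn B) = (3/6)(3/6)(3/6)(3/6)(3/6) = 0.03125; P(data | urn C) = (10/12)(2/12)(10/12)(2/12)(2/12) = 0.003215; P(data | urn D) = (2/7)(5/7)(2/7)(5/7)(5/7) = 0.02975.
The prior-weighted likelihoods are 2/9 · 0.026367 = 0.0058594, 1/9 · 0.03125 = 0.0034722, 2/9 · 0.003215 = 0.00071445, 4/9 · 0.02975 = 0.013222; with total 0.023268.
Dividing through by the total gives posterior P(urn A | data) = 0.25182, P(urn B | data) = 0.14923, P(urn C | data) = 0.030705, P(urn D | data) = 0.56825.
So P(red next | data) = Σ P(red next | H) P(H | data) = (3/4)(0.25182) + (1/2)(0.14923) + (1/6)(0.030705) + (5/7)(0.56825) = 0.67449.

0.674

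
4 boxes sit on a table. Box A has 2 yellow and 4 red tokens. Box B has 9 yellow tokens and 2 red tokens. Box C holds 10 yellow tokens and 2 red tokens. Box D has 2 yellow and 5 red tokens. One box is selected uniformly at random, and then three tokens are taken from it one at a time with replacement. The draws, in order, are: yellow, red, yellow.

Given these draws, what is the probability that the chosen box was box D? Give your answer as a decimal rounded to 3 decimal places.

0.158

Compute the likelihood of the observed sequence for each case: P(data | box A) = (2/6)(4/6)(2/6) = 0.074074; P(data | box B) = (9/11)(2/11)(9/11) = 0.12171; P(data | box C) = (10/12)(2/12)(10/12) = 0.11574; P(data | box D) = (2/7)(5/7)(2/7) = 0.058309.
Multiplying each by its prior: 1/4 · 0.074074 = 0.018519, 1/4 · 0.12171 = 0.030428, 1/4 · 0.11574 = 0.028935, 1/4 · 0.058309 = 0.014577; summing to 0.092459.
So P(box D | data) = (0.014577) / (0.092459) = 0.15766.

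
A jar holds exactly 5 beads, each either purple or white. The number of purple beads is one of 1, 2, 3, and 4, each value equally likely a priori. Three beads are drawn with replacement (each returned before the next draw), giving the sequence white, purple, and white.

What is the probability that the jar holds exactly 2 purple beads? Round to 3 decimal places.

0.360

Under each hypothesis, the probability of the observed sequence is: P(data | r = 1) = (4/5)(1/5)(4/5) = 16/125; P(data | r = 2) = (3/5)(2/5)(3/5) = 18/125; P(data | r = 3) = (2/5)(3/5)(2/5) = 12/125; P(data | r = 4) = (1/5)(4/5)(1/5) = 4/125.
Multiplying each by its prior: 1/4 · 16/125 = 4/125, 1/4 · 18/125 = 9/250, 1/4 · 12/125 = 3/125, 1/4 · 4/125 = 1/125; with total 1/10.
Hence P(r = 2 | data) = (9/250) / (1/10) = 9/25.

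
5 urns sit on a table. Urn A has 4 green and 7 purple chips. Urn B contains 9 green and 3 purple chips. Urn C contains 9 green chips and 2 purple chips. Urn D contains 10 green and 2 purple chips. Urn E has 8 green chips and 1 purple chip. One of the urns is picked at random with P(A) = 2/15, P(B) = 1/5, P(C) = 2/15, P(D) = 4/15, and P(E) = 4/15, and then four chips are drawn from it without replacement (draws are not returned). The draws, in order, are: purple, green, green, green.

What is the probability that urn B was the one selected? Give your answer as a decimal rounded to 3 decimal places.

0.237

Under each hypothesis, the probability of the observed sequence is: P(data | urn A) = (7/11)(4/10)(3/9)(2/8) = 0.021212; P(data | urn B) = (3/12)(9/11)(8/10)(7/9) = 0.12727; P(data | urn C) = (2/11)(9/10)(8/9)(7/8) = 0.12727; P(data | urn D) = (2/12)(10/11)(9/10)(8/9) = 0.12121; P(data | urn E) = (1/9)(8/8)(7/7)(6/6) = 0.11111.
Weighting by the prior gives 2/15 · 0.021212 = 0.0028283, 1/5 · 0.12727 = 0.025455, 2/15 · 0.12727 = 0.01697, 4/15 · 0.12121 = 0.032323, 4/15 · 0.11111 = 0.02963; with total 0.10721.
Therefore the posterior P(urn B | data) = (0.025455) / (0.10721) = 0.23744.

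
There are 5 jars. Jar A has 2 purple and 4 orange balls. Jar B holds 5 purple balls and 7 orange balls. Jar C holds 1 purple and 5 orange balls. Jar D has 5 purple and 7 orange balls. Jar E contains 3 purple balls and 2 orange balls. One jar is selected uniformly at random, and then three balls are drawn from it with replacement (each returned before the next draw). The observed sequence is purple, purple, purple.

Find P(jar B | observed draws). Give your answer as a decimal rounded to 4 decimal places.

0.1798

The likelihood of the observed sequence under each hypothesis: P(data | jar A) = (2/6)(2/6)(2/6) = 0.037037; P(data | jar B) = (5/12)(5/12)(5/12) = 0.072338; P(data | jar C) = (1/6)(1/6)(1/6) = 0.0046296; P(data | jar D) = (5/12)(5/12)(5/12) = 0.072338; P(data | jar E) = (3/5)(3/5)(3/5) = 0.216.
Weighting by the prior gives 1/5 · 0.037037 = 0.0074074, 1/5 · 0.072338 = 0.014468, 1/5 · 0.0046296 = 0.00092593, 1/5 · 0.072338 = 0.014468, 1/5 · 0.216 = 0.0432; these sum to 0.080469.
Therefore the posterior P(jar B | data) = (0.014468) / (0.080469) = 0.17979.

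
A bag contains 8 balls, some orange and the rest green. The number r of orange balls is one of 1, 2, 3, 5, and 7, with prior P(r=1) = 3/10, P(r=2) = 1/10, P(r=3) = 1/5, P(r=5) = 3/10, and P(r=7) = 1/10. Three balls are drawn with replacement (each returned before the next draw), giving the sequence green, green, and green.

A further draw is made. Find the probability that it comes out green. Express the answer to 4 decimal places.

For each hypothesis, P(data | H) works out to: P(data | r = 1) = (7/8)(7/8)(7/8) = 0.66992; P(data | r = 2) = (6/8)(6/8)(6/8) = 0.42188; P(data | r = 3) = (5/8)(5/8)(5/8) = 0.24414; P(data | r = 5) = (3/8)(3/8)(3/8) = 0.052734; P(data | r = 7) = (1/8)(1/8)(1/8) = 0.0019531.
Multiplying each by its prior: 3/10 · 0.66992 = 0.20098, 1/10 · 0.42188 = 0.042188, 1/5 · 0.24414 = 0.048828, 3/10 · 0.052734 = 0.01582, 1/10 · 0.0019531 = 0.00019531; summing to 0.30801.
Dividing through by the total gives posterior P(r = 1 | data) = 0.6525, P(r = 2 | data) = 0.13697, P(r = 3 | data) = 0.15853, P(r = 5 | data) = 0.051363, P(r = 7 | data) = 0.00063412.
So P(green next | data) = Σ P(green next | H) P(H | data) = (7/8)(0.6525) + (3/4)(0.13697) + (5/8)(0.15853) + (3/8)(0.051363) + (1/8)(0.00063412) = 0.79209.

0.7921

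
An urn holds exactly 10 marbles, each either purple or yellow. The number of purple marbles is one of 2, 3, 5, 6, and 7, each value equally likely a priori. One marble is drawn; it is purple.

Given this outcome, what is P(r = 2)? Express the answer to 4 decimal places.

0.0870

For each hypothesis, P(data | H) works out to: P(data | r = 2) = (2/10) = 1/5; P(data | r = 3) = (3/10) = 3/10; P(data | r = 5) = (5/10) = 1/2; P(data | r = 6) = (6/10) = 3/5; P(data | r = 7) = (7/10) = 7/10.
The prior-weighted likelihoods are 1/5 · 1/5 = 1/25, 1/5 · 3/10 = 3/50, 1/5 · 1/2 = 1/10, 1/5 · 3/5 = 3/25, 1/5 · 7/10 = 7/50; these sum to 23/50.
Hence P(r = 2 | data) = (1/25) / (23/50) = 2/23.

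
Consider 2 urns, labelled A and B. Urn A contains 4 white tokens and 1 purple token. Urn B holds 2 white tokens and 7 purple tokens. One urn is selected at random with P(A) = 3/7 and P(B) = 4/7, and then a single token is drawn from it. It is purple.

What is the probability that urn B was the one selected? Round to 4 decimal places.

For each hypothesis, P(data | H) works out to: P(data | urn A) = (1/5) = 1/5; P(data | urn B) = (7/9) = 7/9.
The prior-weighted likelihoods are 3/7 · 1/5 = 3/35, 4/7 · 7/9 = 4/9; with total 167/315.
Hence P(urn B | data) = (4/9) / (167/315) = 140/167.

0.8383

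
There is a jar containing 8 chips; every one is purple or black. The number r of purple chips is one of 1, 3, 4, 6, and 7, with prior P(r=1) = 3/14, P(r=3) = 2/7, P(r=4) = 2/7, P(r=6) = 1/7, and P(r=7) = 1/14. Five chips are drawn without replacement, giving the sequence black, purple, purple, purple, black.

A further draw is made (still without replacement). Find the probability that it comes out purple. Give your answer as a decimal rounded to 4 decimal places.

0.4091

The likelihood of the observed sequence under each hypothesis: P(data | r = 1) = (7/8)(1/7)(0/6) = 0; P(data | r = 3) = (5/8)(3/7)(2/6)(1/5)(4/4) = 1/56; P(data | r = 4) = (4/8)(4/7)(3/6)(2/5)(3/4) = 3/70; P(data | r = 6) = (2/8)(6/7)(5/6)(4/5)(1/4) = 1/28; P(data | r = 7) = (1/8)(7/7)(6/6)(5/5)(0/4) = 0.
The prior-weighted likelihoods are 3/14 · 0 = 0, 2/7 · 1/56 = 1/196, 2/7 · 3/70 = 3/245, 1/7 · 1/28 = 1/196, 1/14 · 0 = 0; summing to 11/490.
Dividing through by the total gives posterior P(r = 1 | data) = 0, P(r = 3 | data) = 5/22, P(r = 4 | data) = 6/11, P(r = 6 | data) = 5/22, P(r = 7 | data) = 0.
Averaging over the posterior, P(purple next | data) = (0)(5/22) + (1/3)(6/11) + (1)(5/22) = 9/22.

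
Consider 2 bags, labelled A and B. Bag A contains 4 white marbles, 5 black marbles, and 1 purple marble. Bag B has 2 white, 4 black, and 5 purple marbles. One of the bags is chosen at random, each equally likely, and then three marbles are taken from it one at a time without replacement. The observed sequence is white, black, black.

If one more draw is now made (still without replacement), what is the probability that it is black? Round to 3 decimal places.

Under each hypothesis, the probability of the observed sequence is: P(data | bag A) = (4/10)(5/9)(4/8) = 1/9; P(data | bag B) = (2/11)(4/10)(3/9) = 4/165.
Multiplying each by its prior: 1/2 · 1/9 = 1/18, 1/2 · 4/165 = 2/165; these sum to 67/990.
The posterior is then P(bag A | data) = 55/67, P(bag B | data) = 12/67.
So P(black next | data) = Σ P(black next | H) P(H | data) = (3/7)(55/67) + (1/4)(12/67) = 186/469.

0.397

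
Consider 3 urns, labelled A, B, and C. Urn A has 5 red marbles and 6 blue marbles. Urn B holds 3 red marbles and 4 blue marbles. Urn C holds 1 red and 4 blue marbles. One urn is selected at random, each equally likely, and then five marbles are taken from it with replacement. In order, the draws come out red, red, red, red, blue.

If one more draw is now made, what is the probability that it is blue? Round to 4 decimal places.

0.5643

Compute the likelihood of the observed sequence for each case: P(data | urn A) = (5/11)(5/11)(5/11)(5/11)(6/11) = 0.023285; P(data | urn B) = (3/7)(3/7)(3/7)(3/7)(4/7) = 0.019278; P(data | urn C) = (1/5)(1/5)(1/5)(1/5)(4/5) = 0.00128.
Weighting by the prior gives 1/3 · 0.023285 = 0.0077615, 1/3 · 0.019278 = 0.0064259, 1/3 · 0.00128 = 0.00042667; with total 0.014614.
Normalising, the posterior is P(urn A | data) = 0.5311, P(urn B | data) = 0.43971, P(urn C | data) = 0.029196.
So P(blue next | data) = Σ P(blue next | H) P(H | data) = (6/11)(0.5311) + (4/7)(0.43971) + (4/5)(0.029196) = 0.56431.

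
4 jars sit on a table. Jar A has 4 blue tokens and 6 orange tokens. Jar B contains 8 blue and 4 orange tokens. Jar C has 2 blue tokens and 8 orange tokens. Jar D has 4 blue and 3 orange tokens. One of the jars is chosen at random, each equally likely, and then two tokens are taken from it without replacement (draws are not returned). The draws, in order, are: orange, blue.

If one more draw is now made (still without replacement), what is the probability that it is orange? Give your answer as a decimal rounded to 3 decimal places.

0.524

Compute the likelihood of the observed sequence for each case: P(data | jar A) = (6/10)(4/9) = 0.26667; P(data | jar B) = (4/12)(8/11) = 0.24242; P(data | jar C) = (8/10)(2/9) = 0.17778; P(data | jar D) = (3/7)(4/6) = 0.28571.
Weighting by the prior gives 1/4 · 0.26667 = 0.066667, 1/4 · 0.24242 = 0.060606, 1/4 · 0.17778 = 0.044444, 1/4 · 0.28571 = 0.071429; with total 0.24315.
Dividing through by the total gives posterior P(jar A | data) = 0.27418, P(jar B | data) = 0.24926, P(jar C | data) = 0.18279, P(jar D | data) = 0.29377.
The predictive probability is P(orange next | data) = (5/8)(0.27418) + (3/10)(0.24926) + (7/8)(0.18279) + (2/5)(0.29377) = 0.52359.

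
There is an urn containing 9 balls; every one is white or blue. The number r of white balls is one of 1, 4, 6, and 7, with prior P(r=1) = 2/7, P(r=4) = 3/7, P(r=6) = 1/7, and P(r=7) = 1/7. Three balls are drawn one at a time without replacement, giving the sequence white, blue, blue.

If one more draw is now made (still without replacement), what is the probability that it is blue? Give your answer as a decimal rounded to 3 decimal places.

0.592

Compute the likelihood of the observed sequence for each case: P(data | r = 1) = (1/9)(8/8)(7/7) = 1/9; P(data | r = 4) = (4/9)(5/8)(4/7) = 10/63; P(data | r = 6) = (6/9)(3/8)(2/7) = 1/14; P(data | r = 7) = (7/9)(2/8)(1/7) = 1/36.
Weighting by the prior gives 2/7 · 1/9 = 2/63, 3/7 · 10/63 = 10/147, 1/7 · 1/14 = 1/98, 1/7 · 1/36 = 1/252; with total 67/588.
Dividing through by the total gives posterior P(r = 1 | data) = 56/201, P(r = 4 | data) = 40/67, P(r = 6 | data) = 6/67, P(r = 7 | data) = 7/201.
Averaging over the posterior, P(blue next | data) = (1)(56/201) + (1/2)(40/67) + (1/6)(6/67) + (0)(7/201) = 119/201.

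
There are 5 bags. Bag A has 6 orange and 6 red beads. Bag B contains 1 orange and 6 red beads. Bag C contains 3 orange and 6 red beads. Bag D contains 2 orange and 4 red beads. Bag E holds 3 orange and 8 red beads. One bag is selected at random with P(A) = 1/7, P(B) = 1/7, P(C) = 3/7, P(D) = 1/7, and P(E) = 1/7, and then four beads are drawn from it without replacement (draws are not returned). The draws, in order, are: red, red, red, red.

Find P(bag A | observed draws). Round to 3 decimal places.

0.028

Compute the likelihood of the observed sequence for each case: P(data | bag A) = (6/12)(5/11)(4/10)(3/9) = 0.030303; P(data | bag B) = (6/7)(5/6)(4/5)(3/4) = 0.42857; P(data | bag C) = (6/9)(5/8)(4/7)(3/6) = 0.11905; P(data | bag D) = (4/6)(3/5)(2/4)(1/3) = 0.066667; P(data | bag E) = (8/11)(7/10)(6/9)(5/8) = 0.21212.
The prior-weighted likelihoods are 1/7 · 0.030303 = 0.004329, 1/7 · 0.42857 = 0.061224, 3/7 · 0.11905 = 0.05102, 1/7 · 0.066667 = 0.0095238, 1/7 · 0.21212 = 0.030303; summing to 0.1564.
By Bayes' rule, P(bag A | data) = (0.004329) / (0.1564) = 0.027679.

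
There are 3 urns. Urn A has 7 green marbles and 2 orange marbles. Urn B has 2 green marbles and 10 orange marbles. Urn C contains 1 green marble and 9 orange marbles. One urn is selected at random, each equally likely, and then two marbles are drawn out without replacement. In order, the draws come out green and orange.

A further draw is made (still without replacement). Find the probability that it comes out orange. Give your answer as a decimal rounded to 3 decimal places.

The likelihood of the observed sequence under each hypothesis: P(data | urn A) = (7/9)(2/8) = 0.19444; P(data | urn B) = (2/12)(10/11) = 0.15152; P(data | urn C) = (1/10)(9/9) = 0.1.
Weighting by the prior gives 1/3 · 0.19444 = 0.064815, 1/3 · 0.15152 = 0.050505, 1/3 · 0.1 = 0.033333; with total 0.14865.
Normalising, the posterior is P(urn A | data) = 0.43601, P(urn B | data) = 0.33975, P(urn C | data) = 0.22424.
Averaging over the posterior, P(orange next | data) = (1/7)(0.43601) + (9/10)(0.33975) + (1)(0.22424) = 0.5923.

0.592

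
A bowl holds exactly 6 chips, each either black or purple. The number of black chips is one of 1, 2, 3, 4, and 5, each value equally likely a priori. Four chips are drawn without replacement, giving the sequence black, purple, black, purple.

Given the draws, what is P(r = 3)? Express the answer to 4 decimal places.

0.4286

Compute the likelihood of the observed sequence for each case: P(data | r = 1) = (1/6)(5/5)(0/4) = 0; P(data | r = 2) = (2/6)(4/5)(1/4)(3/3) = 1/15; P(data | r = 3) = (3/6)(3/5)(2/4)(2/3) = 1/10; P(data | r = 4) = (4/6)(2/5)(3/4)(1/3) = 1/15; P(data | r = 5) = (5/6)(1/5)(4/4)(0/3) = 0.
Weighting by the prior gives 1/5 · 0 = 0, 1/5 · 1/15 = 1/75, 1/5 · 1/10 = 1/50, 1/5 · 1/15 = 1/75, 1/5 · 0 = 0; these sum to 7/150.
By Bayes' rule, P(r = 3 | data) = (1/50) / (7/150) = 3/7.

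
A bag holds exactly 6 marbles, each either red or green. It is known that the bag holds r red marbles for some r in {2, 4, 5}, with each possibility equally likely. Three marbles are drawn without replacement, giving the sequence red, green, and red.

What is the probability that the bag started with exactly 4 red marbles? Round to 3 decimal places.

The likelihood of the observed sequence under each hypothesis: P(data | r = 2) = (2/6)(4/5)(1/4) = 1/15; P(data | r = 4) = (4/6)(2/5)(3/4) = 1/5; P(data | r = 5) = (5/6)(1/5)(4/4) = 1/6.
The prior-weighted likelihoods are 1/3 · 1/15 = 1/45, 1/3 · 1/5 = 1/15, 1/3 · 1/6 = 1/18; with total 13/90.
So P(r = 4 | data) = (1/15) / (13/90) = 6/13.

0.462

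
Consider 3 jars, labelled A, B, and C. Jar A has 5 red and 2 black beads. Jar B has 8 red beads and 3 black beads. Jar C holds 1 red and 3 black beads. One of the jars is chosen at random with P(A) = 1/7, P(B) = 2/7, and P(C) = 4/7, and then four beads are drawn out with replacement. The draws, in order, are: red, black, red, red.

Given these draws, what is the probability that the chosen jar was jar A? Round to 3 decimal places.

0.289

The likelihood of the observed sequence under each hypothesis: P(data | jar A) = (5/7)(2/7)(5/7)(5/7) = 0.10412; P(data | jar B) = (8/11)(3/11)(8/11)(8/11) = 0.10491; P(data | jar C) = (1/4)(3/4)(1/4)(1/4) = 0.011719.
Weighting by the prior gives 1/7 · 0.10412 = 0.014875, 2/7 · 0.10491 = 0.029975, 4/7 · 0.011719 = 0.0066964; these sum to 0.051546.
Therefore the posterior P(jar A | data) = (0.014875) / (0.051546) = 0.28857.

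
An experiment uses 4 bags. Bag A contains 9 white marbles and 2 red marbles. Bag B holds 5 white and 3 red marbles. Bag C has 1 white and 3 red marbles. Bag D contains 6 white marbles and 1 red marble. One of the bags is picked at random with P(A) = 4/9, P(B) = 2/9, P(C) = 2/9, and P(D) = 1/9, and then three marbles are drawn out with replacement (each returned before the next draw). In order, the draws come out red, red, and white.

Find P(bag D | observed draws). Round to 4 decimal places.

0.0300

Compute the likelihood of the observed sequence for each case: P(data | bag A) = (2/11)(2/11)(9/11) = 0.027047; P(data | bag B) = (3/8)(3/8)(5/8) = 0.087891; P(data | bag C) = (3/4)(3/4)(1/4) = 0.14062; P(data | bag D) = (1/7)(1/7)(6/7) = 0.017493.
The prior-weighted likelihoods are 4/9 · 0.027047 = 0.012021, 2/9 · 0.087891 = 0.019531, 2/9 · 0.14062 = 0.03125, 1/9 · 0.017493 = 0.0019436; these sum to 0.064746.
Therefore the posterior P(bag D | data) = (0.0019436) / (0.064746) = 0.030019.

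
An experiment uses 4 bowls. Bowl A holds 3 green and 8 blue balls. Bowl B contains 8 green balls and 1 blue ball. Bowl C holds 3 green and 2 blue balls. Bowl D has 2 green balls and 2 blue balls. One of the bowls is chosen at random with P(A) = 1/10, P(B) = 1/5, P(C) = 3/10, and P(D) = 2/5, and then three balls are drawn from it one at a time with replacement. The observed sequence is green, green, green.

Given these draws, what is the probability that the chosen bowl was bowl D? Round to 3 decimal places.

0.194

Under each hypothesis, the probability of the observed sequence is: P(data | bowl A) = (3/11)(3/11)(3/11) = 0.020285; P(data | bowl B) = (8/9)(8/9)(8/9) = 0.70233; P(data | bowl C) = (3/5)(3/5)(3/5) = 0.216; P(data | bowl D) = (2/4)(2/4)(2/4) = 0.125.
The prior-weighted likelihoods are 1/10 · 0.020285 = 0.0020285, 1/5 · 0.70233 = 0.14047, 3/10 · 0.216 = 0.0648, 2/5 · 0.125 = 0.05; with total 0.25729.
So P(bowl D | data) = (0.05) / (0.25729) = 0.19433.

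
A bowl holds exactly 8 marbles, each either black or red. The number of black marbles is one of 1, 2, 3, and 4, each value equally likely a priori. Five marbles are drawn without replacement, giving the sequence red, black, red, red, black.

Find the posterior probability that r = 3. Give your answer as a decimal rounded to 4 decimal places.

The likelihood of the observed sequence under each hypothesis: P(data | r = 1) = (7/8)(1/7)(6/6)(5/5)(0/4) = 0; P(data | r = 2) = (6/8)(2/7)(5/6)(4/5)(1/4) = 0.035714; P(data | r = 3) = (5/8)(3/7)(4/6)(3/5)(2/4) = 0.053571; P(data | r = 4) = (4/8)(4/7)(3/6)(2/5)(3/4) = 0.042857.
Weighting by the prior gives 1/4 · 0 = 0, 1/4 · 0.035714 = 0.0089286, 1/4 · 0.053571 = 0.013393, 1/4 · 0.042857 = 0.010714; these sum to 0.033036.
So P(r = 3 | data) = (0.013393) / (0.033036) = 0.40541.

0.4054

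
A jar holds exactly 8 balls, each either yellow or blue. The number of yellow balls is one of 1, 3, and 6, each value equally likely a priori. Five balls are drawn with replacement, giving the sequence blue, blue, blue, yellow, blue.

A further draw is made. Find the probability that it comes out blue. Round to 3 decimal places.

0.754

Under each hypothesis, the probability of the observed sequence is: P(data | r = 1) = (7/8)(7/8)(7/8)(1/8)(7/8) = 0.073273; P(data | r = 3) = (5/8)(5/8)(5/8)(3/8)(5/8) = 0.05722; P(data | r = 6) = (2/8)(2/8)(2/8)(6/8)(2/8) = 0.0029297.
Multiplying each by its prior: 1/3 · 0.073273 = 0.024424, 1/3 · 0.05722 = 0.019073, 1/3 · 0.0029297 = 0.00097656; these sum to 0.044474.
Dividing through by the total gives posterior P(r = 1 | data) = 0.54918, P(r = 3 | data) = 0.42887, P(r = 6 | data) = 0.021958.
The predictive probability is P(blue next | data) = (7/8)(0.54918) + (5/8)(0.42887) + (1/4)(0.021958) = 0.75406.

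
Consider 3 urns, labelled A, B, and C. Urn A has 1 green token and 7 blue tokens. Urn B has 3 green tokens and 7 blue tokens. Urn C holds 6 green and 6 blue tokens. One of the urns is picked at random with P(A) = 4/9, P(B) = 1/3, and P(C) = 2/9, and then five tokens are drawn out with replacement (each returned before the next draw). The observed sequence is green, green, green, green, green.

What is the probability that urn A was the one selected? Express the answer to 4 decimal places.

0.0017

For each hypothesis, P(data | H) works out to: P(data | urn A) = (1/8)(1/8)(1/8)(1/8)(1/8) = 3.0518e-05; P(data | urn B) = (3/10)(3/10)(3/10)(3/10)(3/10) = 0.00243; P(data | urn C) = (6/12)(6/12)(6/12)(6/12)(6/12) = 0.03125.
Weighting by the prior gives 4/9 · 3.0518e-05 = 1.3563e-05, 1/3 · 0.00243 = 0.00081, 2/9 · 0.03125 = 0.0069444; summing to 0.007768.
Therefore the posterior P(urn A | data) = (1.3563e-05) / (0.007768) = 0.0017461.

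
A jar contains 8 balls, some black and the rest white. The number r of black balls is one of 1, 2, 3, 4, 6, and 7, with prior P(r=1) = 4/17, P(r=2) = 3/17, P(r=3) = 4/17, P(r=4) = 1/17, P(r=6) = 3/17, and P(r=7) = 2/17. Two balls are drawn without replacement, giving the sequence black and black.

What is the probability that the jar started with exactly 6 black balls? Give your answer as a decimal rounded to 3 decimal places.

Compute the likelihood of the observed sequence for each case: P(data | r = 1) = (1/8)(0/7) = 0; P(data | r = 2) = (2/8)(1/7) = 1/28; P(data | r = 3) = (3/8)(2/7) = 3/28; P(data | r = 4) = (4/8)(3/7) = 3/14; P(data | r = 6) = (6/8)(5/7) = 15/28; P(data | r = 7) = (7/8)(6/7) = 3/4.
Weighting by the prior gives 4/17 · 0 = 0, 3/17 · 1/28 = 3/476, 4/17 · 3/28 = 3/119, 1/17 · 3/14 = 3/238, 3/17 · 15/28 = 45/476, 2/17 · 3/4 = 3/34; summing to 27/119.
Hence P(r = 6 | data) = (45/476) / (27/119) = 5/12.

0.417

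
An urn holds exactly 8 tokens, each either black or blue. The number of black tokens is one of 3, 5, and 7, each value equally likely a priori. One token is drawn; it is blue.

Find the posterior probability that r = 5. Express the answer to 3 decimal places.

0.333

Under each hypothesis, the probability of this draw is: P(data | r = 3) = (5/8) = 5/8; P(data | r = 5) = (3/8) = 3/8; P(data | r = 7) = (1/8) = 1/8.
The prior-weighted likelihoods are 1/3 · 5/8 = 5/24, 1/3 · 3/8 = 1/8, 1/3 · 1/8 = 1/24; with total 3/8.
By Bayes' rule, P(r = 5 | data) = (1/8) / (3/8) = 1/3.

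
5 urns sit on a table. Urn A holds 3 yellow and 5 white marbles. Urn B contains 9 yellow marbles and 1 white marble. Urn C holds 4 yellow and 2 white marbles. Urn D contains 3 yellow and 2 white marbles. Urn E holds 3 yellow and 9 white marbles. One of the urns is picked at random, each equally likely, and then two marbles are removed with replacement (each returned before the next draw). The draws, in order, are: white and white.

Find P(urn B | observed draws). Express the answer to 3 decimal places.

The likelihood of the observed sequence under each hypothesis: P(data | urn A) = (5/8)(5/8) = 0.39062; P(data | urn B) = (1/10)(1/10) = 0.01; P(data | urn C) = (2/6)(2/6) = 0.11111; P(data | urn D) = (2/5)(2/5) = 0.16; P(data | urn E) = (9/12)(9/12) = 0.5625.
Multiplying each by its prior: 1/5 · 0.39062 = 0.078125, 1/5 · 0.01 = 0.002, 1/5 · 0.11111 = 0.022222, 1/5 · 0.16 = 0.032, 1/5 · 0.5625 = 0.1125; with total 0.24685.
So P(urn B | data) = (0.002) / (0.24685) = 0.0081022.

0.008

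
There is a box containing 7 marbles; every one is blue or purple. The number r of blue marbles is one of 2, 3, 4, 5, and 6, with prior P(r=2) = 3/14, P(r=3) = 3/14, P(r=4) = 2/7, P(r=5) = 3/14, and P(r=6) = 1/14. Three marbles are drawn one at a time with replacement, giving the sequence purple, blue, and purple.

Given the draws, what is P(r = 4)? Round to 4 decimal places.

0.2857

Compute the likelihood of the observed sequence for each case: P(data | r = 2) = (5/7)(2/7)(5/7) = 0.14577; P(data | r = 3) = (4/7)(3/7)(4/7) = 0.13994; P(data | r = 4) = (3/7)(4/7)(3/7) = 0.10496; P(data | r = 5) = (2/7)(5/7)(2/7) = 0.058309; P(data | r = 6) = (1/7)(6/7)(1/7) = 0.017493.
Weighting by the prior gives 3/14 · 0.14577 = 0.031237, 3/14 · 0.13994 = 0.029988, 2/7 · 0.10496 = 0.029988, 3/14 · 0.058309 = 0.012495, 1/14 · 0.017493 = 0.0012495; these sum to 0.10496.
Therefore the posterior P(r = 4 | data) = (0.029988) / (0.10496) = 0.28571.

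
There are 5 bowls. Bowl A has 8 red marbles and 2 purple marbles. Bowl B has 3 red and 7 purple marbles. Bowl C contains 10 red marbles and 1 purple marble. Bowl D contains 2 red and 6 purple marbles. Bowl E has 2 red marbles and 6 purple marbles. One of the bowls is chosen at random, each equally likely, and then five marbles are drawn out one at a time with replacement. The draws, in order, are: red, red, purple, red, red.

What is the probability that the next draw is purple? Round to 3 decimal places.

The likelihood of the observed sequence under each hypothesis: P(data | bowl A) = (8/10)(8/10)(2/10)(8/10)(8/10) = 0.08192; P(data | bowl B) = (3/10)(3/10)(7/10)(3/10)(3/10) = 0.00567; P(data | bowl C) = (10/11)(10/11)(1/11)(10/11)(10/11) = 0.062092; P(data | bowl D) = (2/8)(2/8)(6/8)(2/8)(2/8) = 0.0029297; P(data | bowl E) = (2/8)(2/8)(6/8)(2/8)(2/8) = 0.0029297.
The prior-weighted likelihoods are 1/5 · 0.08192 = 0.016384, 1/5 · 0.00567 = 0.001134, 1/5 · 0.062092 = 0.012418, 1/5 · 0.0029297 = 0.00058594, 1/5 · 0.0029297 = 0.00058594; these sum to 0.031108.
Dividing through by the total gives posterior P(bowl A | data) = 0.52668, P(bowl B | data) = 0.036453, P(bowl C | data) = 0.3992, P(bowl D | data) = 0.018835, P(bowl E | data) = 0.018835.
The predictive probability is P(purple next | data) = (1/5)(0.52668) + (7/10)(0.036453) + (1/11)(0.3992) + (3/4)(0.018835) + (3/4)(0.018835) = 0.1954.

0.195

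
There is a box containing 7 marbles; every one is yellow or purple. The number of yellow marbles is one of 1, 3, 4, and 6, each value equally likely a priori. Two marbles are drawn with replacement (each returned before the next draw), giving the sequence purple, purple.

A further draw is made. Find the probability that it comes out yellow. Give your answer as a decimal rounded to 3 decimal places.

For each hypothesis, P(data | H) works out to: P(data | r = 1) = (6/7)(6/7) = 36/49; P(data | r = 3) = (4/7)(4/7) = 16/49; P(data | r = 4) = (3/7)(3/7) = 9/49; P(data | r = 6) = (1/7)(1/7) = 1/49.
The prior-weighted likelihoods are 1/4 · 36/49 = 9/49, 1/4 · 16/49 = 4/49, 1/4 · 9/49 = 9/196, 1/4 · 1/49 = 1/196; these sum to 31/98.
Normalising, the posterior is P(r = 1 | data) = 18/31, P(r = 3 | data) = 8/31, P(r = 4 | data) = 9/62, P(r = 6 | data) = 1/62.
Averaging over the posterior, P(yellow next | data) = (1/7)(18/31) + (3/7)(8/31) + (4/7)(9/62) + (6/7)(1/62) = 9/31.

0.290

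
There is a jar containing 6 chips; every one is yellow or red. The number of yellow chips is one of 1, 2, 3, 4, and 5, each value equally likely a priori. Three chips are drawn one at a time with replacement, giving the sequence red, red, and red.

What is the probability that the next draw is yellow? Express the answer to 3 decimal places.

0.275

Compute the likelihood of the observed sequence for each case: P(data | r = 1) = (5/6)(5/6)(5/6) = 0.5787; P(data | r = 2) = (4/6)(4/6)(4/6) = 0.2963; P(data | r = 3) = (3/6)(3/6)(3/6) = 0.125; P(data | r = 4) = (2/6)(2/6)(2/6) = 0.037037; P(data | r = 5) = (1/6)(1/6)(1/6) = 0.0046296.
Weighting by the prior gives 1/5 · 0.5787 = 0.11574, 1/5 · 0.2963 = 0.059259, 1/5 · 0.125 = 0.025, 1/5 · 0.037037 = 0.0074074, 1/5 · 0.0046296 = 0.00092593; summing to 0.20833.
Dividing through by the total gives posterior P(r = 1 | data) = 0.55556, P(r = 2 | data) = 0.28444, P(r = 3 | data) = 0.12, P(r = 4 | data) = 0.035556, P(r = 5 | data) = 0.0044444.
So P(yellow next | data) = Σ P(yellow next | H) P(H | data) = (1/6)(0.55556) + (1/3)(0.28444) + (1/2)(0.12) + (2/3)(0.035556) + (5/6)(0.0044444) = 0.27481.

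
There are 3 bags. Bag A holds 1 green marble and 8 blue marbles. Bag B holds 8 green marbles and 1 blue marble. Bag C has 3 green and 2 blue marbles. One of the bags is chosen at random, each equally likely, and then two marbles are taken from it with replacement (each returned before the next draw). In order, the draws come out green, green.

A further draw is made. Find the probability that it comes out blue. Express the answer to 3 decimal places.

The likelihood of the observed sequence under each hypothesis: P(data | bag A) = (1/9)(1/9) = 0.012346; P(data | bag B) = (8/9)(8/9) = 0.79012; P(data | bag C) = (3/5)(3/5) = 0.36.
Weighting by the prior gives 1/3 · 0.012346 = 0.0041152, 1/3 · 0.79012 = 0.26337, 1/3 · 0.36 = 0.12; summing to 0.38749.
Normalising, the posterior is P(bag A | data) = 0.01062, P(bag B | data) = 0.67969, P(bag C | data) = 0.30969.
The predictive probability is P(blue next | data) = (8/9)(0.01062) + (1/9)(0.67969) + (2/5)(0.30969) = 0.20884.

0.209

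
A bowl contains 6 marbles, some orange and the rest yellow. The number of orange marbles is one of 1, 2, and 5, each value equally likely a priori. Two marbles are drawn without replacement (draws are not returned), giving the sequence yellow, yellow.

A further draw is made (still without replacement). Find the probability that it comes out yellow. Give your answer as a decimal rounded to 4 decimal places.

Under each hypothesis, the probability of the observed sequence is: P(data | r = 1) = (5/6)(4/5) = 2/3; P(data | r = 2) = (4/6)(3/5) = 2/5; P(data | r = 5) = (1/6)(0/5) = 0.
Weighting by the prior gives 1/3 · 2/3 = 2/9, 1/3 · 2/5 = 2/15, 1/3 · 0 = 0; with total 16/45.
The posterior is then P(r = 1 | data) = 5/8, P(r = 2 | data) = 3/8, P(r = 5 | data) = 0.
So P(yellow next | data) = Σ P(yellow next | H) P(H | data) = (3/4)(5/8) + (1/2)(3/8) = 21/32.

0.6563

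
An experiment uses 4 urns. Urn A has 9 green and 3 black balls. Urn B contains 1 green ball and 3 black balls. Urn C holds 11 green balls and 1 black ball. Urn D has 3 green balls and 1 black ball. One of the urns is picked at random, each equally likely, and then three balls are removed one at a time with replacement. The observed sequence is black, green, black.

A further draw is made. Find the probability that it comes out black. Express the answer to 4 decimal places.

0.5377

The likelihood of the observed sequence under each hypothesis: P(data | urn A) = (3/12)(9/12)(3/12) = 0.046875; P(data | urn B) = (3/4)(1/4)(3/4) = 0.14062; P(data | urn C) = (1/12)(11/12)(1/12) = 0.0063657; P(data | urn D) = (1/4)(3/4)(1/4) = 0.046875.
Multiplying each by its prior: 1/4 · 0.046875 = 0.011719, 1/4 · 0.14062 = 0.035156, 1/4 · 0.0063657 = 0.0015914, 1/4 · 0.046875 = 0.011719; these sum to 0.060185.
Dividing through by the total gives posterior P(urn A | data) = 0.19471, P(urn B | data) = 0.58413, P(urn C | data) = 0.026442, P(urn D | data) = 0.19471.
Averaging over the posterior, P(black next | data) = (1/4)(0.19471) + (3/4)(0.58413) + (1/12)(0.026442) + (1/4)(0.19471) = 0.53766.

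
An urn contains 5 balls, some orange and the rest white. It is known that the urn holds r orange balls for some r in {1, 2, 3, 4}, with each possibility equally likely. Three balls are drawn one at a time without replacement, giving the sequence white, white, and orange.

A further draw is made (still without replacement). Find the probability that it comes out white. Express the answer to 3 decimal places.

0.600

For each hypothesis, P(data | H) works out to: P(data | r = 1) = (4/5)(3/4)(1/3) = 1/5; P(data | r = 2) = (3/5)(2/4)(2/3) = 1/5; P(data | r = 3) = (2/5)(1/4)(3/3) = 1/10; P(data | r = 4) = (1/5)(0/4) = 0.
Weighting by the prior gives 1/4 · 1/5 = 1/20, 1/4 · 1/5 = 1/20, 1/4 · 1/10 = 1/40, 1/4 · 0 = 0; these sum to 1/8.
The posterior is then P(r = 1 | data) = 2/5, P(r = 2 | data) = 2/5, P(r = 3 | data) = 1/5, P(r = 4 | data) = 0.
So P(white next | data) = Σ P(white next | H) P(H | data) = (1)(2/5) + (1/2)(2/5) + (0)(1/5) = 3/5.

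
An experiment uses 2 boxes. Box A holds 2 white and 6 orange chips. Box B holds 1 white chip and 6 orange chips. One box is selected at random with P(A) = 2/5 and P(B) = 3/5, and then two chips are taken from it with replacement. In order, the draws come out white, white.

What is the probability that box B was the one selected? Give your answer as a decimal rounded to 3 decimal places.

0.329

For each hypothesis, P(data | H) works out to: P(data | box A) = (2/8)(2/8) = 0.0625; P(data | box B) = (1/7)(1/7) = 0.020408.
Multiplying each by its prior: 2/5 · 0.0625 = 0.025, 3/5 · 0.020408 = 0.012245; summing to 0.037245.
So P(box B | data) = (0.012245) / (0.037245) = 0.32877.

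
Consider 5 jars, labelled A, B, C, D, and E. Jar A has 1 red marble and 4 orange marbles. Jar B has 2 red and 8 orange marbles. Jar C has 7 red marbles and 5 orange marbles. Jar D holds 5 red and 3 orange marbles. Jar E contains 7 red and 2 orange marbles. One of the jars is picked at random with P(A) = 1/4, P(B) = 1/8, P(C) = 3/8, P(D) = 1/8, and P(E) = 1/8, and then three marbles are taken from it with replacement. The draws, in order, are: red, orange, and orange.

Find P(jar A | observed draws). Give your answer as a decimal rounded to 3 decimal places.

For each hypothesis, P(data | H) works out to: P(data | jar A) = (1/5)(4/5)(4/5) = 0.128; P(data | jar B) = (2/10)(8/10)(8/10) = 0.128; P(data | jar C) = (7/12)(5/12)(5/12) = 0.10127; P(data | jar D) = (5/8)(3/8)(3/8) = 0.087891; P(data | jar E) = (7/9)(2/9)(2/9) = 0.038409.
Weighting by the prior gives 1/4 · 0.128 = 0.032, 1/8 · 0.128 = 0.016, 3/8 · 0.10127 = 0.037977, 1/8 · 0.087891 = 0.010986, 1/8 · 0.038409 = 0.0048011; with total 0.10176.
So P(jar A | data) = (0.032) / (0.10176) = 0.31445.

0.314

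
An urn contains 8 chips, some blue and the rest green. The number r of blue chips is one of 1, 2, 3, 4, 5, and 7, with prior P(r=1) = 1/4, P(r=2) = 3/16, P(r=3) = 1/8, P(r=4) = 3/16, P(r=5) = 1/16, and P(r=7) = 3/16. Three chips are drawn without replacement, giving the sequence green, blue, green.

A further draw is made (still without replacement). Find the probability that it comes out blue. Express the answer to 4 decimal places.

0.3028

Compute the likelihood of the observed sequence for each case: P(data | r = 1) = (7/8)(1/7)(6/6) = 1/8; P(data | r = 2) = (6/8)(2/7)(5/6) = 5/28; P(data | r = 3) = (5/8)(3/7)(4/6) = 5/28; P(data | r = 4) = (4/8)(4/7)(3/6) = 1/7; P(data | r = 5) = (3/8)(5/7)(2/6) = 5/56; P(data | r = 7) = (1/8)(7/7)(0/6) = 0.
Weighting by the prior gives 1/4 · 1/8 = 1/32, 3/16 · 5/28 = 15/448, 1/8 · 5/28 = 5/224, 3/16 · 1/7 = 3/112, 1/16 · 5/56 = 5/896, 3/16 · 0 = 0; summing to 107/896.
The posterior is then P(r = 1 | data) = 28/107, P(r = 2 | data) = 30/107, P(r = 3 | data) = 20/107, P(r = 4 | data) = 24/107, P(r = 5 | data) = 5/107, P(r = 7 | data) = 0.
So P(blue next | data) = Σ P(blue next | H) P(H | data) = (0)(28/107) + (1/5)(30/107) + (2/5)(20/107) + (3/5)(24/107) + (4/5)(5/107) = 162/535.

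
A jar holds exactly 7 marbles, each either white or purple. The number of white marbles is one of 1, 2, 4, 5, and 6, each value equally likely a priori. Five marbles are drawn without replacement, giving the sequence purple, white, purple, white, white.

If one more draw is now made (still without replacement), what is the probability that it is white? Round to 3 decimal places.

For each hypothesis, P(data | H) works out to: P(data | r = 1) = (6/7)(1/6)(5/5)(0/4) = 0; P(data | r = 2) = (5/7)(2/6)(4/5)(1/4)(0/3) = 0; P(data | r = 4) = (3/7)(4/6)(2/5)(3/4)(2/3) = 2/35; P(data | r = 5) = (2/7)(5/6)(1/5)(4/4)(3/3) = 1/21; P(data | r = 6) = (1/7)(6/6)(0/5) = 0.
The prior-weighted likelihoods are 1/5 · 0 = 0, 1/5 · 0 = 0, 1/5 · 2/35 = 2/175, 1/5 · 1/21 = 1/105, 1/5 · 0 = 0; these sum to 11/525.
Dividing through by the total gives posterior P(r = 1 | data) = 0, P(r = 2 | data) = 0, P(r = 4 | data) = 6/11, P(r = 5 | data) = 5/11, P(r = 6 | data) = 0.
So P(white next | data) = Σ P(white next | H) P(H | data) = (1/2)(6/11) + (1)(5/11) = 8/11.

0.727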